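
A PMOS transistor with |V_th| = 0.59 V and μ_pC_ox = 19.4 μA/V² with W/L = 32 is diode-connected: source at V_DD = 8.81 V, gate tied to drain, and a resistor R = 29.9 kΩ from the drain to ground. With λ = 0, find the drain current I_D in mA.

With gate tied to drain, V_SG = V_SD ≥ V_SG − |V_th|, so the device is in saturation.
k_p = μ_pC_ox · (W/L) = 0.6208 mA/V².
KCL at the drain: ½ k_p (V_SG − |V_th|)² = (V_DD − V_SG)/R.
Let x = V_SG − 0.59. Then 9.28 x² + x − 8.22 = 0, giving x = 0.889 V (positive root), so V_SG = 1.48 V.
I_D = (V_DD − V_SG)/R = (8.81 − 1.48) / 29.9 = 0.245 mA.

I_D = 0.245 mA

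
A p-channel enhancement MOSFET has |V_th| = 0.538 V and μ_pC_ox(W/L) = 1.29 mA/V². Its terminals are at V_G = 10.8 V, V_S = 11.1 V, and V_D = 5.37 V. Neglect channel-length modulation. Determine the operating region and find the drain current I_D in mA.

V_SG = V_S − V_G = 11.1 − 10.8 = 0.3 V; V_SD = V_S − V_D = 11.1 − 5.37 = 5.73 V.
V_SG = 0.3 V < |V_th| = 0.538 V, so the transistor is in cutoff.

Cutoff; I_D = 0 mA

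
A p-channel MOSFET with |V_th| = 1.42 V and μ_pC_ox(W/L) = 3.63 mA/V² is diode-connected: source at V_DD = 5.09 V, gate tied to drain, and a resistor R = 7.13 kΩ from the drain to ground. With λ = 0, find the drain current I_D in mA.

I_D = 0.445 mA

With gate tied to drain, V_SG = V_SD ≥ V_SG − |V_th|, so the device is in saturation.
KCL at the drain: ½ k_p (V_SG − |V_th|)² = (V_DD − V_SG)/R.
Let x = V_SG − 1.42. Then 12.9 x² + x − 3.67 = 0, giving x = 0.495 V (positive root), so V_SG = 1.92 V.
I_D = (V_DD − V_SG)/R = (5.09 − 1.92) / 7.13 = 0.445 mA.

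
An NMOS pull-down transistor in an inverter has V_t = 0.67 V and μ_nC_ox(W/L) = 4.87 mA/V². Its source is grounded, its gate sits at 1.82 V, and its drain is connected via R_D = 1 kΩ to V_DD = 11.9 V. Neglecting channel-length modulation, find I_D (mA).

V_GS = V_G = 1.82 V, so V_ov = 1.82 − 0.67 = 1.15 V.
Assume saturation: I_D = ½ k_n V_ov² = 0.5 × 4.87 × 1.15² = 3.22 mA, giving V_DS = V_DD − I_D R_D = 11.9 − 3.22 × 1 = 8.68 V.
V_DS = 8.68 V ≥ V_ov = 1.15 V, confirming saturation.

I_D = 3.22 mA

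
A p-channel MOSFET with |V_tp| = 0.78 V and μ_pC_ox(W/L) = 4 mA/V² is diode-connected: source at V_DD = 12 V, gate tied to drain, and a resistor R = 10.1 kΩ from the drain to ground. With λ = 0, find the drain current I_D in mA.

With gate tied to drain, V_SG = V_SD ≥ V_SG − |V_tp|, so the device is in saturation.
KCL at the drain: ½ k_p (V_SG − |V_tp|)² = (V_DD − V_SG)/R.
Let x = V_SG − 0.78. Then 20.2 x² + x − 11.22 = 0, giving x = 0.721 V (positive root), so V_SG = 1.5 V.
I_D = (V_DD − V_SG)/R = (12 − 1.5) / 10.1 = 1.04 mA.

I_D = 1.04 mA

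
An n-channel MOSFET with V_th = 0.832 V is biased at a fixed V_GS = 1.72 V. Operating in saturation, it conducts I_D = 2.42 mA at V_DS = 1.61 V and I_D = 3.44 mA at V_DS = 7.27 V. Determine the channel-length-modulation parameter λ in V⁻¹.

With V_GS fixed, I_D ∝ (1 + λ V_DS) in saturation, so I_D2/I_D1 = (1 + λ V_DS2)/(1 + λ V_DS1).
3.44/2.42 = 1.421 = (1 + 7.27 λ)/(1 + 1.61 λ).
Solving: λ (I_D1 V_DS2 − I_D2 V_DS1) = I_D2 − I_D1, so λ = (3.44 − 2.42) / (2.42 × 7.27 − 3.44 × 1.61) = 1.02 / 12.1 = 0.0846 V⁻¹.

λ = 0.0846 V⁻¹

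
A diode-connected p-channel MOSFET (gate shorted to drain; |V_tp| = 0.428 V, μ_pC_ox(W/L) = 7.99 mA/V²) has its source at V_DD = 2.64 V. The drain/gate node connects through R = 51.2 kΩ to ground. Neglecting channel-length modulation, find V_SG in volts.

With gate tied to drain, V_SG = V_SD ≥ V_SG − |V_tp|, so the device is in saturation.
KCL at the drain: ½ k_p (V_SG − |V_tp|)² = (V_DD − V_SG)/R.
Let x = V_SG − 0.428. Then 205 x² + x − 2.212 = 0, giving x = 0.102 V (positive root), so V_SG = 0.53 V.
I_D = (V_DD − V_SG)/R = (2.64 − 0.53) / 51.2 = 0.0412 mA.

V_SG = 0.530 V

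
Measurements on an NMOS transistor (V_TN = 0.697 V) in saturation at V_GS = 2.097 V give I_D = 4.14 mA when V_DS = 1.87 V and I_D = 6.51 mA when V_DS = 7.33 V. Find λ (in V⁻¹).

λ = 0.130 V⁻¹

With V_GS fixed, I_D ∝ (1 + λ V_DS) in saturation, so I_D2/I_D1 = (1 + λ V_DS2)/(1 + λ V_DS1).
6.51/4.14 = 1.572 = (1 + 7.33 λ)/(1 + 1.87 λ).
Solving: λ (I_D1 V_DS2 − I_D2 V_DS1) = I_D2 − I_D1, so λ = (6.51 − 4.14) / (4.14 × 7.33 − 6.51 × 1.87) = 2.37 / 18.2 = 0.13 V⁻¹.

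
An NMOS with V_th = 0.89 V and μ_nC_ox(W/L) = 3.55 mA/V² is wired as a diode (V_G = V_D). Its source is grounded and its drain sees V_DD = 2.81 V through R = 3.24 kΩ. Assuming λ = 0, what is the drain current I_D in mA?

I_D = 0.439 mA

With gate tied to drain, V_GS = V_DS ≥ V_GS − V_th, so the device is in saturation.
KCL at the drain: ½ k_n (V_GS − V_th)² = (V_DD − V_GS)/R.
Let x = V_GS − 0.89. Then 5.75 x² + x − 1.92 = 0, giving x = 0.497 V (positive root), so V_GS = 1.39 V.
I_D = (V_DD − V_GS)/R = (2.81 − 1.39) / 3.24 = 0.439 mA.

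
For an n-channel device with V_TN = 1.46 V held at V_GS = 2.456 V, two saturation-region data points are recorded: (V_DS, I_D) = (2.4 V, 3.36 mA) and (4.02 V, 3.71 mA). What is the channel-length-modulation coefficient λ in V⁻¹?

With V_GS fixed, I_D ∝ (1 + λ V_DS) in saturation, so I_D2/I_D1 = (1 + λ V_DS2)/(1 + λ V_DS1).
3.71/3.36 = 1.104 = (1 + 4.02 λ)/(1 + 2.4 λ).
Solving: λ (I_D1 V_DS2 − I_D2 V_DS1) = I_D2 − I_D1, so λ = (3.71 − 3.36) / (3.36 × 4.02 − 3.71 × 2.4) = 0.35 / 4.6 = 0.076 V⁻¹.

λ = 0.0760 V⁻¹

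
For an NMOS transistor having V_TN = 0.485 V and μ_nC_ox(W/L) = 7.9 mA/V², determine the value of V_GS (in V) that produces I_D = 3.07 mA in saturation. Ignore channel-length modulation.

V_GS = 1.37 V

In saturation I_D = ½ k_n (V_GS − V_TN)², so V_GS − V_TN = √(2 I_D / k_n) = √(2 × 3.07 / 7.9) = 0.882 V.
V_GS = 0.485 + 0.882 = 1.37 V.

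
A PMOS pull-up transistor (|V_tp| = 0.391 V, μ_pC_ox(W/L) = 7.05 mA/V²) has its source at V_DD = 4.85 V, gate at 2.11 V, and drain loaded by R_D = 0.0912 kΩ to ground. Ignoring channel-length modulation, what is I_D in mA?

I_D = 19.5 mA

V_SG = V_DD − V_G = 4.85 − 2.11 = 2.74 V, so V_ov = 2.74 − 0.391 = 2.35 V.
Assume saturation: I_D = ½ k_p V_ov² = 0.5 × 7.05 × 2.35² = 19.5 mA, giving V_SD = V_DD − I_D R_D = 4.85 − 19.5 × 0.0912 = 3.08 V.
V_SD = 3.08 V ≥ V_ov = 2.35 V, confirming saturation.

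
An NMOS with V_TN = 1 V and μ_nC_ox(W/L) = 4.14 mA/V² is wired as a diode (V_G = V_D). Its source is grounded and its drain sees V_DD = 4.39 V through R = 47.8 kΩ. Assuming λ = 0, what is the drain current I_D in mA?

With gate tied to drain, V_GS = V_DS ≥ V_GS − V_TN, so the device is in saturation.
KCL at the drain: ½ k_n (V_GS − V_TN)² = (V_DD − V_GS)/R.
Let x = V_GS − 1. Then 98.9 x² + x − 3.39 = 0, giving x = 0.18 V (positive root), so V_GS = 1.18 V.
I_D = (V_DD − V_GS)/R = (4.39 − 1.18) / 47.8 = 0.0672 mA.

I_D = 0.0672 mA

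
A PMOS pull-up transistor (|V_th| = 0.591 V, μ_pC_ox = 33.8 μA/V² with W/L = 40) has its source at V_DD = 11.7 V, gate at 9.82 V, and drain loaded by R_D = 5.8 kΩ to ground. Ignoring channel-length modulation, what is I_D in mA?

I_D = 1.12 mA

V_SG = V_DD − V_G = 11.7 − 9.82 = 1.88 V, so V_ov = 1.88 − 0.591 = 1.29 V.
k_p = μ_pC_ox · (W/L) = 1.352 mA/V².
Assume saturation: I_D = ½ k_p V_ov² = 0.5 × 1.352 × 1.29² = 1.12 mA, giving V_SD = V_DD − I_D R_D = 11.7 − 1.12 × 5.8 = 5.19 V.
V_SD = 5.19 V ≥ V_ov = 1.29 V, confirming saturation.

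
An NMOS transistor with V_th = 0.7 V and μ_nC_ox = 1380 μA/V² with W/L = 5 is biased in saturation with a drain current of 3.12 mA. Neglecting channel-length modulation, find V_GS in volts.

k_n = μ_nC_ox · (W/L) = 6.9 mA/V².
In saturation I_D = ½ k_n (V_GS − V_th)², so V_GS − V_th = √(2 I_D / k_n) = √(2 × 3.12 / 6.9) = 0.951 V.
V_GS = 0.7 + 0.951 = 1.65 V.

V_GS = 1.65 V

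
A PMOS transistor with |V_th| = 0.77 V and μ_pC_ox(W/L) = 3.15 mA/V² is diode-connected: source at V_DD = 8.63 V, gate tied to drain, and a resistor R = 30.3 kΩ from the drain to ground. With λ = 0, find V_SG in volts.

With gate tied to drain, V_SG = V_SD ≥ V_SG − |V_th|, so the device is in saturation.
KCL at the drain: ½ k_p (V_SG − |V_th|)² = (V_DD − V_SG)/R.
Let x = V_SG − 0.77. Then 47.7 x² + x − 7.86 = 0, giving x = 0.395 V (positive root), so V_SG = 1.17 V.
I_D = (V_DD − V_SG)/R = (8.63 − 1.17) / 30.3 = 0.246 mA.

V_SG = 1.17 V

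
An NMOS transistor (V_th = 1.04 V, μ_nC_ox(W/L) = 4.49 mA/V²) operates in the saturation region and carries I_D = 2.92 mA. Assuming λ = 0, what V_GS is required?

In saturation I_D = ½ k_n (V_GS − V_th)², so V_GS − V_th = √(2 I_D / k_n) = √(2 × 2.92 / 4.49) = 1.14 V.
V_GS = 1.04 + 1.14 = 2.18 V.

V_GS = 2.18 V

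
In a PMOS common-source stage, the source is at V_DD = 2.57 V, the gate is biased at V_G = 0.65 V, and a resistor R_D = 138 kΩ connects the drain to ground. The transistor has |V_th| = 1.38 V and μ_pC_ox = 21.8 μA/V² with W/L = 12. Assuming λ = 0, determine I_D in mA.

V_SG = V_DD − V_G = 2.57 − 0.65 = 1.92 V, so V_ov = 1.92 − 1.38 = 0.54 V.
k_p = μ_pC_ox · (W/L) = 0.2616 mA/V².
Assume saturation: I_D = ½ k_p V_ov² = 0.5 × 0.2616 × 0.54² = 0.0381 mA, giving V_SD = V_DD − I_D R_D = 2.57 − 0.0381 × 138 = -2.69 V.
But -2.69 V < V_ov = 0.54 V, so the device is actually in triode.
In triode I_D = k_p[V_ov V_SD − ½ V_SD²] and I_D = (V_DD − V_SD)/R_D. Equating: 18.1 V_SD² − 20.49 V_SD + 2.57 = 0, giving V_SD = 0.144 V (the root below V_ov).
I_D = (2.57 − 0.144) / 138 = 0.0176 mA.

I_D = 0.0176 mA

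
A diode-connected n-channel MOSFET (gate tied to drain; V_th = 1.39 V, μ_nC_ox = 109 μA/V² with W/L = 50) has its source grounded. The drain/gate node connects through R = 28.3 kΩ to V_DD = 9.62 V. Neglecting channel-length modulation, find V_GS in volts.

V_GS = 1.71 V

With gate tied to drain, V_GS = V_DS ≥ V_GS − V_th, so the device is in saturation.
k_n = μ_nC_ox · (W/L) = 5.45 mA/V².
KCL at the drain: ½ k_n (V_GS − V_th)² = (V_DD − V_GS)/R.
Let x = V_GS − 1.39. Then 77.1 x² + x − 8.23 = 0, giving x = 0.32 V (positive root), so V_GS = 1.71 V.
I_D = (V_DD − V_GS)/R = (9.62 − 1.71) / 28.3 = 0.279 mA.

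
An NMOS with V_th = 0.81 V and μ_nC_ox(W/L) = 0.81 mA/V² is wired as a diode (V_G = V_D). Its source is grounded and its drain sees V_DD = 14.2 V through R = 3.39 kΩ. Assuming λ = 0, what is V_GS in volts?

With gate tied to drain, V_GS = V_DS ≥ V_GS − V_th, so the device is in saturation.
KCL at the drain: ½ k_n (V_GS − V_th)² = (V_DD − V_GS)/R.
Let x = V_GS − 0.81. Then 1.37 x² + x − 13.39 = 0, giving x = 2.78 V (positive root), so V_GS = 3.59 V.
I_D = (V_DD − V_GS)/R = (14.2 − 3.59) / 3.39 = 3.13 mA.

V_GS = 3.59 V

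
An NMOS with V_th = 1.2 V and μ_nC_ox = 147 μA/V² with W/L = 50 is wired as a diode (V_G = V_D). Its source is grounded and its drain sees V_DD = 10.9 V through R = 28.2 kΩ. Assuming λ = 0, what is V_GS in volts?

With gate tied to drain, V_GS = V_DS ≥ V_GS − V_th, so the device is in saturation.
k_n = μ_nC_ox · (W/L) = 7.35 mA/V².
KCL at the drain: ½ k_n (V_GS − V_th)² = (V_DD − V_GS)/R.
Let x = V_GS − 1.2. Then 104 x² + x − 9.7 = 0, giving x = 0.301 V (positive root), so V_GS = 1.5 V.
I_D = (V_DD − V_GS)/R = (10.9 − 1.5) / 28.2 = 0.333 mA.

V_GS = 1.50 V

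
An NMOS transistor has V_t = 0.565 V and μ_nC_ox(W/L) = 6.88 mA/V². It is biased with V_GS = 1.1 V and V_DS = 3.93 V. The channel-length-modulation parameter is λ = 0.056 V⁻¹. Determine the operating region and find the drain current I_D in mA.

Saturation; I_D = 1.20 mA

V_ov = V_GS − V_t = 1.1 − 0.565 = 0.535 V.
Since V_DS = 3.93 V ≥ V_ov = 0.535 V, the device is in saturation.
I_D = ½ k_n V_ov² (1 + λ V_DS) = 0.5 × 6.88 × 0.535² × (1 + 0.056 × 3.93) = 1.2 mA.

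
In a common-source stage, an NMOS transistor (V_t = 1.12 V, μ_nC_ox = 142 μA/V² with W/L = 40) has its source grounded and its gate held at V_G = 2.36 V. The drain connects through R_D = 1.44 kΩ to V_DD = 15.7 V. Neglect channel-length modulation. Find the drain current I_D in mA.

V_GS = V_G = 2.36 V, so V_ov = 2.36 − 1.12 = 1.24 V.
k_n = μ_nC_ox · (W/L) = 5.68 mA/V².
Assume saturation: I_D = ½ k_n V_ov² = 0.5 × 5.68 × 1.24² = 4.37 mA, giving V_DS = V_DD − I_D R_D = 15.7 − 4.37 × 1.44 = 9.41 V.
V_DS = 9.41 V ≥ V_ov = 1.24 V, confirming saturation.

I_D = 4.37 mA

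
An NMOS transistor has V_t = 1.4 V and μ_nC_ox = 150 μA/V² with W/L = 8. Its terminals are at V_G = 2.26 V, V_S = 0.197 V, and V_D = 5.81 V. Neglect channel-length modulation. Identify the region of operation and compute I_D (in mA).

V_GS = V_G − V_S = 2.26 − 0.197 = 2.06 V; V_DS = V_D − V_S = 5.81 − 0.197 = 5.61 V.
k_n = μ_nC_ox · (W/L) = 1.2 mA/V².
V_ov = V_GS − V_t = 2.06 − 1.4 = 0.663 V.
Since V_DS = 5.61 V ≥ V_ov = 0.663 V, the device is in saturation.
I_D = ½ k_n V_ov² = 0.5 × 1.2 × 0.663² = 0.264 mA.

Saturation; I_D = 0.264 mA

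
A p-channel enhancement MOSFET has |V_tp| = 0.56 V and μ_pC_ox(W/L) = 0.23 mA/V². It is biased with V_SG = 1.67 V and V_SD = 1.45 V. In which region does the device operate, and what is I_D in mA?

Saturation; I_D = 0.142 mA

V_ov = V_SG − |V_tp| = 1.67 − 0.56 = 1.11 V.
Since V_SD = 1.45 V ≥ V_ov = 1.11 V, the device is in saturation.
I_D = ½ k_p V_ov² = 0.5 × 0.23 × 1.11² = 0.142 mA.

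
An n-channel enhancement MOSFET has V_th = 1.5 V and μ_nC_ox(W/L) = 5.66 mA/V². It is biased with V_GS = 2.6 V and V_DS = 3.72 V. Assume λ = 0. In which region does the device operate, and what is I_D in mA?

Saturation; I_D = 3.42 mA

V_ov = V_GS − V_th = 2.6 − 1.5 = 1.1 V.
Since V_DS = 3.72 V ≥ V_ov = 1.1 V, the device is in saturation.
I_D = ½ k_n V_ov² = 0.5 × 5.66 × 1.1² = 3.42 mA.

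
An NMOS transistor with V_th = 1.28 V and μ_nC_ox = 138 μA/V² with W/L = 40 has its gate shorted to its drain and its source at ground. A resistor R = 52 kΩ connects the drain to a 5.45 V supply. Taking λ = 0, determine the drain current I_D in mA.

With gate tied to drain, V_GS = V_DS ≥ V_GS − V_th, so the device is in saturation.
k_n = μ_nC_ox · (W/L) = 5.52 mA/V².
KCL at the drain: ½ k_n (V_GS − V_th)² = (V_DD − V_GS)/R.
Let x = V_GS − 1.28. Then 144 x² + x − 4.17 = 0, giving x = 0.167 V (positive root), so V_GS = 1.45 V.
I_D = (V_DD − V_GS)/R = (5.45 − 1.45) / 52 = 0.077 mA.

I_D = 0.0770 mA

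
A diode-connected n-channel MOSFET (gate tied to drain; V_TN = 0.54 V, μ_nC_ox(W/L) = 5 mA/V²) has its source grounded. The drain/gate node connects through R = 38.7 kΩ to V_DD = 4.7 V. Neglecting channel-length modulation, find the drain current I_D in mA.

I_D = 0.102 mA

With gate tied to drain, V_GS = V_DS ≥ V_GS − V_TN, so the device is in saturation.
KCL at the drain: ½ k_n (V_GS − V_TN)² = (V_DD − V_GS)/R.
Let x = V_GS − 0.54. Then 96.8 x² + x − 4.16 = 0, giving x = 0.202 V (positive root), so V_GS = 0.742 V.
I_D = (V_DD − V_GS)/R = (4.7 − 0.742) / 38.7 = 0.102 mA.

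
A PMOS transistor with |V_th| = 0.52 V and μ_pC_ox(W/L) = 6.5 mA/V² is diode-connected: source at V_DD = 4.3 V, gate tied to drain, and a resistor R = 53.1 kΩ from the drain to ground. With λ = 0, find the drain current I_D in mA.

I_D = 0.0685 mA

With gate tied to drain, V_SG = V_SD ≥ V_SG − |V_th|, so the device is in saturation.
KCL at the drain: ½ k_p (V_SG − |V_th|)² = (V_DD − V_SG)/R.
Let x = V_SG − 0.52. Then 173 x² + x − 3.78 = 0, giving x = 0.145 V (positive root), so V_SG = 0.665 V.
I_D = (V_DD − V_SG)/R = (4.3 − 0.665) / 53.1 = 0.0685 mA.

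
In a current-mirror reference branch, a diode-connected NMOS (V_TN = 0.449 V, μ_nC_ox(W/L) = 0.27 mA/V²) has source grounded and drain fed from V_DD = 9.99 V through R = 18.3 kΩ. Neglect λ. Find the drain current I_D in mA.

I_D = 0.424 mA

With gate tied to drain, V_GS = V_DS ≥ V_GS − V_TN, so the device is in saturation.
KCL at the drain: ½ k_n (V_GS − V_TN)² = (V_DD − V_GS)/R.
Let x = V_GS − 0.449. Then 2.47 x² + x − 9.541 = 0, giving x = 1.77 V (positive root), so V_GS = 2.22 V.
I_D = (V_DD − V_GS)/R = (9.99 − 2.22) / 18.3 = 0.424 mA.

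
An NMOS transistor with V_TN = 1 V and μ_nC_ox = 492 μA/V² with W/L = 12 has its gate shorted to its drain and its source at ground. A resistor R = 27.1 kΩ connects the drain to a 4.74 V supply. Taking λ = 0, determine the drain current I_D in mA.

With gate tied to drain, V_GS = V_DS ≥ V_GS − V_TN, so the device is in saturation.
k_n = μ_nC_ox · (W/L) = 5.904 mA/V².
KCL at the drain: ½ k_n (V_GS − V_TN)² = (V_DD − V_GS)/R.
Let x = V_GS − 1. Then 80 x² + x − 3.74 = 0, giving x = 0.21 V (positive root), so V_GS = 1.21 V.
I_D = (V_DD − V_GS)/R = (4.74 − 1.21) / 27.1 = 0.13 mA.

I_D = 0.130 mA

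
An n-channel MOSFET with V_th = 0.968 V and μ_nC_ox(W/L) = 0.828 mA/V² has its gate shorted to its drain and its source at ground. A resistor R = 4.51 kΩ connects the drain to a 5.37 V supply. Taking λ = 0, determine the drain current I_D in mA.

With gate tied to drain, V_GS = V_DS ≥ V_GS − V_th, so the device is in saturation.
KCL at the drain: ½ k_n (V_GS − V_th)² = (V_DD − V_GS)/R.
Let x = V_GS − 0.968. Then 1.87 x² + x − 4.402 = 0, giving x = 1.29 V (positive root), so V_GS = 2.26 V.
I_D = (V_DD − V_GS)/R = (5.37 − 2.26) / 4.51 = 0.69 mA.

I_D = 0.690 mA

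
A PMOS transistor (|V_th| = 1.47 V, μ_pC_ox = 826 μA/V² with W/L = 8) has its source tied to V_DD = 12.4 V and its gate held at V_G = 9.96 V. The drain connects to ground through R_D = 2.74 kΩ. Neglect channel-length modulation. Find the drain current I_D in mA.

V_SG = V_DD − V_G = 12.4 − 9.96 = 2.44 V, so V_ov = 2.44 − 1.47 = 0.97 V.
k_p = μ_pC_ox · (W/L) = 6.608 mA/V².
Assume saturation: I_D = ½ k_p V_ov² = 0.5 × 6.608 × 0.97² = 3.11 mA, giving V_SD = V_DD − I_D R_D = 12.4 − 3.11 × 2.74 = 3.88 V.
V_SD = 3.88 V ≥ V_ov = 0.97 V, confirming saturation.

I_D = 3.11 mA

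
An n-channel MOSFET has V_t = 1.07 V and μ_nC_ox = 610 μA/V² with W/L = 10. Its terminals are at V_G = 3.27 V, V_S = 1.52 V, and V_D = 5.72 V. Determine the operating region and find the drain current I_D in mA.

V_GS = V_G − V_S = 3.27 − 1.52 = 1.75 V; V_DS = V_D − V_S = 5.72 − 1.52 = 4.2 V.
k_n = μ_nC_ox · (W/L) = 6.1 mA/V².
V_ov = V_GS − V_t = 1.75 − 1.07 = 0.68 V.
Since V_DS = 4.2 V ≥ V_ov = 0.68 V, the device is in saturation.
I_D = ½ k_n V_ov² = 0.5 × 6.1 × 0.68² = 1.41 mA.

Saturation; I_D = 1.41 mA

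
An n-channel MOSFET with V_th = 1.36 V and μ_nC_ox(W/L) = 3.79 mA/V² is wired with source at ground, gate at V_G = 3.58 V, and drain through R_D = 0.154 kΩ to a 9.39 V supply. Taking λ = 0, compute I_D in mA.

V_GS = V_G = 3.58 V, so V_ov = 3.58 − 1.36 = 2.22 V.
Assume saturation: I_D = ½ k_n V_ov² = 0.5 × 3.79 × 2.22² = 9.34 mA, giving V_DS = V_DD − I_D R_D = 9.39 − 9.34 × 0.154 = 7.95 V.
V_DS = 7.95 V ≥ V_ov = 2.22 V, confirming saturation.

I_D = 9.34 mA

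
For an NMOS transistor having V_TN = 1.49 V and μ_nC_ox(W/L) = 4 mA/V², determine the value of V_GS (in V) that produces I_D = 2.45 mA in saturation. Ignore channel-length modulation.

V_GS = 2.60 V

In saturation I_D = ½ k_n (V_GS − V_TN)², so V_GS − V_TN = √(2 I_D / k_n) = √(2 × 2.45 / 4) = 1.11 V.
V_GS = 1.49 + 1.11 = 2.6 V.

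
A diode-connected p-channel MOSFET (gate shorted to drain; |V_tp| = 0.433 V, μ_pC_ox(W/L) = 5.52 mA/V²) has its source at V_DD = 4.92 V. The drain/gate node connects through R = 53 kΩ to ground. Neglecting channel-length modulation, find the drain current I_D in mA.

I_D = 0.0814 mA

With gate tied to drain, V_SG = V_SD ≥ V_SG − |V_tp|, so the device is in saturation.
KCL at the drain: ½ k_p (V_SG − |V_tp|)² = (V_DD − V_SG)/R.
Let x = V_SG − 0.433. Then 146 x² + x − 4.487 = 0, giving x = 0.172 V (positive root), so V_SG = 0.605 V.
I_D = (V_DD − V_SG)/R = (4.92 − 0.605) / 53 = 0.0814 mA.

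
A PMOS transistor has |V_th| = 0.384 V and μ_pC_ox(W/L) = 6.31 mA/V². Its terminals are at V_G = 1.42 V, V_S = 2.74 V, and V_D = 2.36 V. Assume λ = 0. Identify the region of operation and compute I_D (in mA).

V_SG = V_S − V_G = 2.74 − 1.42 = 1.32 V; V_SD = V_S − V_D = 2.74 − 2.36 = 0.38 V.
V_ov = V_SG − |V_th| = 1.32 − 0.384 = 0.936 V.
Since V_SD = 0.38 V < V_ov = 0.936 V, the device is in the triode region.
I_D = k_p [V_ov · V_SD − ½ V_SD²] = 6.31 × [0.936 × 0.38 − 0.5 × 0.38²] = 1.79 mA.

Triode; I_D = 1.79 mA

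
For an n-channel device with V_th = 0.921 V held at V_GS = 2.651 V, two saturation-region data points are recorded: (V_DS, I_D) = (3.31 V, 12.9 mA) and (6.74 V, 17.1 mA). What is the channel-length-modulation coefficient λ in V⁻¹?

With V_GS fixed, I_D ∝ (1 + λ V_DS) in saturation, so I_D2/I_D1 = (1 + λ V_DS2)/(1 + λ V_DS1).
17.1/12.9 = 1.326 = (1 + 6.74 λ)/(1 + 3.31 λ).
Solving: λ (I_D1 V_DS2 − I_D2 V_DS1) = I_D2 − I_D1, so λ = (17.1 − 12.9) / (12.9 × 6.74 − 17.1 × 3.31) = 4.2 / 30.3 = 0.138 V⁻¹.

λ = 0.138 V⁻¹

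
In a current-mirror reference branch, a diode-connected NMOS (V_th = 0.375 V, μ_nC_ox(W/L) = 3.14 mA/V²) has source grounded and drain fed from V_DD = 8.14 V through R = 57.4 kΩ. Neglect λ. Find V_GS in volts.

V_GS = 0.663 V

With gate tied to drain, V_GS = V_DS ≥ V_GS − V_th, so the device is in saturation.
KCL at the drain: ½ k_n (V_GS − V_th)² = (V_DD − V_GS)/R.
Let x = V_GS − 0.375. Then 90.1 x² + x − 7.765 = 0, giving x = 0.288 V (positive root), so V_GS = 0.663 V.
I_D = (V_DD − V_GS)/R = (8.14 − 0.663) / 57.4 = 0.13 mA.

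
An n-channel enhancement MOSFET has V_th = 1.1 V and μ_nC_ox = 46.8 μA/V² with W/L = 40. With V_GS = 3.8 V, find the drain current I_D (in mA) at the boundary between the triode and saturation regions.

At the boundary V_DS = V_ov = V_GS − V_th = 3.8 − 1.1 = 2.7 V.
k_n = μ_nC_ox · (W/L) = 1.872 mA/V².
I_D = ½ k_n V_ov² = 0.5 × 1.872 × 2.7² = 6.82 mA.

I_D = 6.82 mA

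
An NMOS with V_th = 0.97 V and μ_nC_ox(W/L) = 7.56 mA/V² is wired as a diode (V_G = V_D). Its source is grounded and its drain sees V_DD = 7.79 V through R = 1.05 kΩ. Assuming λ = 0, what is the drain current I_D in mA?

I_D = 5.36 mA

With gate tied to drain, V_GS = V_DS ≥ V_GS − V_th, so the device is in saturation.
KCL at the drain: ½ k_n (V_GS − V_th)² = (V_DD − V_GS)/R.
Let x = V_GS − 0.97. Then 3.97 x² + x − 6.82 = 0, giving x = 1.19 V (positive root), so V_GS = 2.16 V.
I_D = (V_DD − V_GS)/R = (7.79 − 2.16) / 1.05 = 5.36 mA.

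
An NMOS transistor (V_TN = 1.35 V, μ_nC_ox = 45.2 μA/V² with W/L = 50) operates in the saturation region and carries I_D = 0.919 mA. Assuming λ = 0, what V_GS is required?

V_GS = 2.25 V

k_n = μ_nC_ox · (W/L) = 2.26 mA/V².
In saturation I_D = ½ k_n (V_GS − V_TN)², so V_GS − V_TN = √(2 I_D / k_n) = √(2 × 0.919 / 2.26) = 0.902 V.
V_GS = 1.35 + 0.902 = 2.25 V.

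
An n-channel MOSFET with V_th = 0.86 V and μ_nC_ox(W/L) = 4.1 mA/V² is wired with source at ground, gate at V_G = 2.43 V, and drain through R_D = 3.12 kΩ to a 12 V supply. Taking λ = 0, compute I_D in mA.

V_GS = V_G = 2.43 V, so V_ov = 2.43 − 0.86 = 1.57 V.
Assume saturation: I_D = ½ k_n V_ov² = 0.5 × 4.1 × 1.57² = 5.05 mA, giving V_DS = V_DD − I_D R_D = 12 − 5.05 × 3.12 = -3.77 V.
But -3.77 V < V_ov = 1.57 V, so the device is actually in triode.
In triode I_D = k_n[V_ov V_DS − ½ V_DS²] and I_D = (V_DD − V_DS)/R_D. Equating: 6.4 V_DS² − 21.08 V_DS + 12 = 0, giving V_DS = 0.731 V (the root below V_ov).
I_D = (12 − 0.731) / 3.12 = 3.61 mA.

I_D = 3.61 mA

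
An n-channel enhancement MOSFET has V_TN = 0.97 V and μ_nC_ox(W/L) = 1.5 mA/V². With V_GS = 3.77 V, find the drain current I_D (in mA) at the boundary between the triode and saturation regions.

At the boundary V_DS = V_ov = V_GS − V_TN = 3.77 − 0.97 = 2.8 V.
I_D = ½ k_n V_ov² = 0.5 × 1.5 × 2.8² = 5.88 mA.

I_D = 5.88 mA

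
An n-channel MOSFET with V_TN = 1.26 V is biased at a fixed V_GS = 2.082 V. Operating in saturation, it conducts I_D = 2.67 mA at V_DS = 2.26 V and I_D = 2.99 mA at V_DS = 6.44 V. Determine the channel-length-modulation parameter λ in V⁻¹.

λ = 0.0307 V⁻¹

With V_GS fixed, I_D ∝ (1 + λ V_DS) in saturation, so I_D2/I_D1 = (1 + λ V_DS2)/(1 + λ V_DS1).
2.99/2.67 = 1.12 = (1 + 6.44 λ)/(1 + 2.26 λ).
Solving: λ (I_D1 V_DS2 − I_D2 V_DS1) = I_D2 − I_D1, so λ = (2.99 − 2.67) / (2.67 × 6.44 − 2.99 × 2.26) = 0.32 / 10.4 = 0.0307 V⁻¹.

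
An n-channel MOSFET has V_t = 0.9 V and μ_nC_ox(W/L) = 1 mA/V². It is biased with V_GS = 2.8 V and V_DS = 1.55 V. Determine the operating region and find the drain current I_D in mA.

Triode; I_D = 1.74 mA

V_ov = V_GS − V_t = 2.8 − 0.9 = 1.9 V.
Since V_DS = 1.55 V < V_ov = 1.9 V, the device is in the triode region.
I_D = k_n [V_ov · V_DS − ½ V_DS²] = 1 × [1.9 × 1.55 − 0.5 × 1.55²] = 1.74 mA.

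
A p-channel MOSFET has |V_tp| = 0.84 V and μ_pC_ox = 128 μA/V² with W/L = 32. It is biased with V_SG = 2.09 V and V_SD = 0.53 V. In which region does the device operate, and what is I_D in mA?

k_p = μ_pC_ox · (W/L) = 4.096 mA/V².
V_ov = V_SG − |V_tp| = 2.09 − 0.84 = 1.25 V.
Since V_SD = 0.53 V < V_ov = 1.25 V, the device is in the triode region.
I_D = k_p [V_ov · V_SD − ½ V_SD²] = 4.096 × [1.25 × 0.53 − 0.5 × 0.53²] = 2.14 mA.

Triode; I_D = 2.14 mA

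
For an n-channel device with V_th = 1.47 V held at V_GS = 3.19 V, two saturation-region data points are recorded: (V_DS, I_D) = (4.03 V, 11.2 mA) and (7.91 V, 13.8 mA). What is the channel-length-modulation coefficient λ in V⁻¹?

With V_GS fixed, I_D ∝ (1 + λ V_DS) in saturation, so I_D2/I_D1 = (1 + λ V_DS2)/(1 + λ V_DS1).
13.8/11.2 = 1.232 = (1 + 7.91 λ)/(1 + 4.03 λ).
Solving: λ (I_D1 V_DS2 − I_D2 V_DS1) = I_D2 − I_D1, so λ = (13.8 − 11.2) / (11.2 × 7.91 − 13.8 × 4.03) = 2.6 / 33 = 0.0788 V⁻¹.

λ = 0.0788 V⁻¹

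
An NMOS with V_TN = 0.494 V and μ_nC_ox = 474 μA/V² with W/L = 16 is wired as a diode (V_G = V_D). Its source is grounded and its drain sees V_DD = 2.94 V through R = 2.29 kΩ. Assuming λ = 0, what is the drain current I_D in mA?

With gate tied to drain, V_GS = V_DS ≥ V_GS − V_TN, so the device is in saturation.
k_n = μ_nC_ox · (W/L) = 7.584 mA/V².
KCL at the drain: ½ k_n (V_GS − V_TN)² = (V_DD − V_GS)/R.
Let x = V_GS − 0.494. Then 8.68 x² + x − 2.446 = 0, giving x = 0.476 V (positive root), so V_GS = 0.97 V.
I_D = (V_DD − V_GS)/R = (2.94 − 0.97) / 2.29 = 0.86 mA.

I_D = 0.860 mA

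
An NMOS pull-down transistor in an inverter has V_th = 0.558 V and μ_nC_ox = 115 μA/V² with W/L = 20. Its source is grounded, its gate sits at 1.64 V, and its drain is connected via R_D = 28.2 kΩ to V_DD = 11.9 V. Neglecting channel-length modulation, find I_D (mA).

V_GS = V_G = 1.64 V, so V_ov = 1.64 − 0.558 = 1.08 V.
k_n = μ_nC_ox · (W/L) = 2.3 mA/V².
Assume saturation: I_D = ½ k_n V_ov² = 0.5 × 2.3 × 1.08² = 1.35 mA, giving V_DS = V_DD − I_D R_D = 11.9 − 1.35 × 28.2 = -26.1 V.
But -26.1 V < V_ov = 1.08 V, so the device is actually in triode.
In triode I_D = k_n[V_ov V_DS − ½ V_DS²] and I_D = (V_DD − V_DS)/R_D. Equating: 32.4 V_DS² − 71.18 V_DS + 11.9 = 0, giving V_DS = 0.182 V (the root below V_ov).
I_D = (11.9 − 0.182) / 28.2 = 0.416 mA.

I_D = 0.416 mA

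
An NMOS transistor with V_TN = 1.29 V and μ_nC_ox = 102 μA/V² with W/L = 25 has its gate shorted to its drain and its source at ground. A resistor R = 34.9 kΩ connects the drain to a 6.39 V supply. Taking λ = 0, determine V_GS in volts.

With gate tied to drain, V_GS = V_DS ≥ V_GS − V_TN, so the device is in saturation.
k_n = μ_nC_ox · (W/L) = 2.55 mA/V².
KCL at the drain: ½ k_n (V_GS − V_TN)² = (V_DD − V_GS)/R.
Let x = V_GS − 1.29. Then 44.5 x² + x − 5.1 = 0, giving x = 0.327 V (positive root), so V_GS = 1.62 V.
I_D = (V_DD − V_GS)/R = (6.39 − 1.62) / 34.9 = 0.137 mA.

V_GS = 1.62 V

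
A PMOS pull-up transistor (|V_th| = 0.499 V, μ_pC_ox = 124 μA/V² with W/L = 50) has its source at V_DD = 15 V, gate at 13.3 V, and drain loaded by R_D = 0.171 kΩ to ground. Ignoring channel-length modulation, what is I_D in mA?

V_SG = V_DD − V_G = 15 − 13.3 = 1.7 V, so V_ov = 1.7 − 0.499 = 1.2 V.
k_p = μ_pC_ox · (W/L) = 6.2 mA/V².
Assume saturation: I_D = ½ k_p V_ov² = 0.5 × 6.2 × 1.2² = 4.47 mA, giving V_SD = V_DD − I_D R_D = 15 − 4.47 × 0.171 = 14.2 V.
V_SD = 14.2 V ≥ V_ov = 1.2 V, confirming saturation.

I_D = 4.47 mA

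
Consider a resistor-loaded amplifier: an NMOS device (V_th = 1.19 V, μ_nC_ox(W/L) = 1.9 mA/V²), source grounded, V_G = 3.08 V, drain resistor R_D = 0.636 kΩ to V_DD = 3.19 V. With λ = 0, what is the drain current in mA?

V_GS = V_G = 3.08 V, so V_ov = 3.08 − 1.19 = 1.89 V.
Assume saturation: I_D = ½ k_n V_ov² = 0.5 × 1.9 × 1.89² = 3.39 mA, giving V_DS = V_DD − I_D R_D = 3.19 − 3.39 × 0.636 = 1.03 V.
But 1.03 V < V_ov = 1.89 V, so the device is actually in triode.
In triode I_D = k_n[V_ov V_DS − ½ V_DS²] and I_D = (V_DD − V_DS)/R_D. Equating: 0.604 V_DS² − 3.284 V_DS + 3.19 = 0, giving V_DS = 1.27 V (the root below V_ov).
I_D = (3.19 − 1.27) / 0.636 = 3.02 mA.

I_D = 3.02 mA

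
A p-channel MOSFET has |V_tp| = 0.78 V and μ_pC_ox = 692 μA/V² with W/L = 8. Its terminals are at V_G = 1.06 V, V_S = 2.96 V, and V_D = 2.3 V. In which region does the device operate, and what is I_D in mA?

Triode; I_D = 2.89 mA

V_SG = V_S − V_G = 2.96 − 1.06 = 1.9 V; V_SD = V_S − V_D = 2.96 − 2.3 = 0.66 V.
k_p = μ_pC_ox · (W/L) = 5.536 mA/V².
V_ov = V_SG − |V_tp| = 1.9 − 0.78 = 1.12 V.
Since V_SD = 0.66 V < V_ov = 1.12 V, the device is in the triode region.
I_D = k_p [V_ov · V_SD − ½ V_SD²] = 5.536 × [1.12 × 0.66 − 0.5 × 0.66²] = 2.89 mA.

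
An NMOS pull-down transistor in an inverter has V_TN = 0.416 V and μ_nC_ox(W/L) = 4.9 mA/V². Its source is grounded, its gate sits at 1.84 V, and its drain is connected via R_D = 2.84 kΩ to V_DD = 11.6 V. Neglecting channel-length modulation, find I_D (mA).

V_GS = V_G = 1.84 V, so V_ov = 1.84 − 0.416 = 1.42 V.
Assume saturation: I_D = ½ k_n V_ov² = 0.5 × 4.9 × 1.42² = 4.97 mA, giving V_DS = V_DD − I_D R_D = 11.6 − 4.97 × 2.84 = -2.51 V.
But -2.51 V < V_ov = 1.42 V, so the device is actually in triode.
In triode I_D = k_n[V_ov V_DS − ½ V_DS²] and I_D = (V_DD − V_DS)/R_D. Equating: 6.96 V_DS² − 20.82 V_DS + 11.6 = 0, giving V_DS = 0.741 V (the root below V_ov).
I_D = (11.6 − 0.741) / 2.84 = 3.82 mA.

I_D = 3.82 mA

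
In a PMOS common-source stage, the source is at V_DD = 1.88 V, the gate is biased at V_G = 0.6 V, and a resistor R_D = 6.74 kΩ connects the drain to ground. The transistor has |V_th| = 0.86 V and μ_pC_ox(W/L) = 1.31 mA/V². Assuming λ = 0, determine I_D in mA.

I_D = 0.116 mA

V_SG = V_DD − V_G = 1.88 − 0.6 = 1.28 V, so V_ov = 1.28 − 0.86 = 0.42 V.
Assume saturation: I_D = ½ k_p V_ov² = 0.5 × 1.31 × 0.42² = 0.116 mA, giving V_SD = V_DD − I_D R_D = 1.88 − 0.116 × 6.74 = 1.1 V.
V_SD = 1.1 V ≥ V_ov = 0.42 V, confirming saturation.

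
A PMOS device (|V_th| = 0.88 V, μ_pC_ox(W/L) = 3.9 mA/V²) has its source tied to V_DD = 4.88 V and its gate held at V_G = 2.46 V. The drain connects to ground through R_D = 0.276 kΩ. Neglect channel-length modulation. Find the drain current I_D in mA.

I_D = 4.62 mA

V_SG = V_DD − V_G = 4.88 − 2.46 = 2.42 V, so V_ov = 2.42 − 0.88 = 1.54 V.
Assume saturation: I_D = ½ k_p V_ov² = 0.5 × 3.9 × 1.54² = 4.62 mA, giving V_SD = V_DD − I_D R_D = 4.88 − 4.62 × 0.276 = 3.6 V.
V_SD = 3.6 V ≥ V_ov = 1.54 V, confirming saturation.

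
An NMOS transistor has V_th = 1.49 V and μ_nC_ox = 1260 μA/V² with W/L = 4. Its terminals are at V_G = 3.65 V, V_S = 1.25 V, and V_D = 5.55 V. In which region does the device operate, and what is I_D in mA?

Saturation; I_D = 2.09 mA

V_GS = V_G − V_S = 3.65 − 1.25 = 2.4 V; V_DS = V_D − V_S = 5.55 − 1.25 = 4.3 V.
k_n = μ_nC_ox · (W/L) = 5.04 mA/V².
V_ov = V_GS − V_th = 2.4 − 1.49 = 0.91 V.
Since V_DS = 4.3 V ≥ V_ov = 0.91 V, the device is in saturation.
I_D = ½ k_n V_ov² = 0.5 × 5.04 × 0.91² = 2.09 mA.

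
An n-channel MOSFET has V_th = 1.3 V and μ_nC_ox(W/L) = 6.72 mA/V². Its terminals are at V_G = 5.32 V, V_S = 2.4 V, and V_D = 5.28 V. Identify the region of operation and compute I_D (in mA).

Saturation; I_D = 8.82 mA

V_GS = V_G − V_S = 5.32 − 2.4 = 2.92 V; V_DS = V_D − V_S = 5.28 − 2.4 = 2.88 V.
V_ov = V_GS − V_th = 2.92 − 1.3 = 1.62 V.
Since V_DS = 2.88 V ≥ V_ov = 1.62 V, the device is in saturation.
I_D = ½ k_n V_ov² = 0.5 × 6.72 × 1.62² = 8.82 mA.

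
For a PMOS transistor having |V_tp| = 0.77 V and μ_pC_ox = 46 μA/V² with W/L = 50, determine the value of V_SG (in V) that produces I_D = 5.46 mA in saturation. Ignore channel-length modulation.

k_p = μ_pC_ox · (W/L) = 2.3 mA/V².
In saturation I_D = ½ k_p (V_SG − |V_tp|)², so V_SG − |V_tp| = √(2 I_D / k_p) = √(2 × 5.46 / 2.3) = 2.18 V.
V_SG = 0.77 + 2.18 = 2.95 V.

V_SG = 2.95 V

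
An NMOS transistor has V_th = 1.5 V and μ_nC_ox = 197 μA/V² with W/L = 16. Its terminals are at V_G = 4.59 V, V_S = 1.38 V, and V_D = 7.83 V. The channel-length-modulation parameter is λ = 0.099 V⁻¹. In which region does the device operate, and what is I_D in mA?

Saturation; I_D = 7.55 mA

V_GS = V_G − V_S = 4.59 − 1.38 = 3.21 V; V_DS = V_D − V_S = 7.83 − 1.38 = 6.45 V.
k_n = μ_nC_ox · (W/L) = 3.152 mA/V².
V_ov = V_GS − V_th = 3.21 − 1.5 = 1.71 V.
Since V_DS = 6.45 V ≥ V_ov = 1.71 V, the device is in saturation.
I_D = ½ k_n V_ov² (1 + λ V_DS) = 0.5 × 3.152 × 1.71² × (1 + 0.099 × 6.45) = 7.55 mA.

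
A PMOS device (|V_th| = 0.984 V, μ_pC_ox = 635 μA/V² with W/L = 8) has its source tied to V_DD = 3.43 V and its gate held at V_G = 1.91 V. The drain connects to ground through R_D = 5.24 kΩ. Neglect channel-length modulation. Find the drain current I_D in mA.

I_D = 0.596 mA

V_SG = V_DD − V_G = 3.43 − 1.91 = 1.52 V, so V_ov = 1.52 − 0.984 = 0.536 V.
k_p = μ_pC_ox · (W/L) = 5.08 mA/V².
Assume saturation: I_D = ½ k_p V_ov² = 0.5 × 5.08 × 0.536² = 0.73 mA, giving V_SD = V_DD − I_D R_D = 3.43 − 0.73 × 5.24 = -0.394 V.
But -0.394 V < V_ov = 0.536 V, so the device is actually in triode.
In triode I_D = k_p[V_ov V_SD − ½ V_SD²] and I_D = (V_DD − V_SD)/R_D. Equating: 13.3 V_SD² − 15.27 V_SD + 3.43 = 0, giving V_SD = 0.307 V (the root below V_ov).
I_D = (3.43 − 0.307) / 5.24 = 0.596 mA.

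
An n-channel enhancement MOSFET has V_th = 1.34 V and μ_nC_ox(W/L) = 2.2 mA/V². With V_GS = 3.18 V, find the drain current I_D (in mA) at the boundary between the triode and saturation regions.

I_D = 3.72 mA

At the boundary V_DS = V_ov = V_GS − V_th = 3.18 − 1.34 = 1.84 V.
I_D = ½ k_n V_ov² = 0.5 × 2.2 × 1.84² = 3.72 mA.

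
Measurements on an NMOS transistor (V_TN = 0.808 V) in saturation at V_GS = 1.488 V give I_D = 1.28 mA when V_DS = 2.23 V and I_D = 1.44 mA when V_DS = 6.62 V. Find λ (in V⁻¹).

λ = 0.0304 V⁻¹

With V_GS fixed, I_D ∝ (1 + λ V_DS) in saturation, so I_D2/I_D1 = (1 + λ V_DS2)/(1 + λ V_DS1).
1.44/1.28 = 1.125 = (1 + 6.62 λ)/(1 + 2.23 λ).
Solving: λ (I_D1 V_DS2 − I_D2 V_DS1) = I_D2 − I_D1, so λ = (1.44 − 1.28) / (1.28 × 6.62 − 1.44 × 2.23) = 0.16 / 5.26 = 0.0304 V⁻¹.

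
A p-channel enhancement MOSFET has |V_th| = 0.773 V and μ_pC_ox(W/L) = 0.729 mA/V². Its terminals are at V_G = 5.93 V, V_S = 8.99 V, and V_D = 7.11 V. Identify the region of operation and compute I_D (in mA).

V_SG = V_S − V_G = 8.99 − 5.93 = 3.06 V; V_SD = V_S − V_D = 8.99 − 7.11 = 1.88 V.
V_ov = V_SG − |V_th| = 3.06 − 0.773 = 2.29 V.
Since V_SD = 1.88 V < V_ov = 2.29 V, the device is in the triode region.
I_D = k_p [V_ov · V_SD − ½ V_SD²] = 0.729 × [2.29 × 1.88 − 0.5 × 1.88²] = 1.85 mA.

Triode; I_D = 1.85 mA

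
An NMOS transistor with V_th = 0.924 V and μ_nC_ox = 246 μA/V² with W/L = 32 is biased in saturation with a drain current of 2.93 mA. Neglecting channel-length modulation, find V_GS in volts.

k_n = μ_nC_ox · (W/L) = 7.872 mA/V².
In saturation I_D = ½ k_n (V_GS − V_th)², so V_GS − V_th = √(2 I_D / k_n) = √(2 × 2.93 / 7.872) = 0.863 V.
V_GS = 0.924 + 0.863 = 1.79 V.

V_GS = 1.79 V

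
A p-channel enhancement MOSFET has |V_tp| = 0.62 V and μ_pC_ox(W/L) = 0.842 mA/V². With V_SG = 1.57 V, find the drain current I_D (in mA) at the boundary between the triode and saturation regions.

At the boundary V_SD = V_ov = V_SG − |V_tp| = 1.57 − 0.62 = 0.95 V.
I_D = ½ k_p V_ov² = 0.5 × 0.842 × 0.95² = 0.38 mA.

I_D = 0.380 mA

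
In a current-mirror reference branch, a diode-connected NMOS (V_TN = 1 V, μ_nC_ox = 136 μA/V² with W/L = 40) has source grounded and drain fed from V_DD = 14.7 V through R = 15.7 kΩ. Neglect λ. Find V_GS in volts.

V_GS = 1.55 V

With gate tied to drain, V_GS = V_DS ≥ V_GS − V_TN, so the device is in saturation.
k_n = μ_nC_ox · (W/L) = 5.44 mA/V².
KCL at the drain: ½ k_n (V_GS − V_TN)² = (V_DD − V_GS)/R.
Let x = V_GS − 1. Then 42.7 x² + x − 13.7 = 0, giving x = 0.555 V (positive root), so V_GS = 1.55 V.
I_D = (V_DD − V_GS)/R = (14.7 − 1.55) / 15.7 = 0.837 mA.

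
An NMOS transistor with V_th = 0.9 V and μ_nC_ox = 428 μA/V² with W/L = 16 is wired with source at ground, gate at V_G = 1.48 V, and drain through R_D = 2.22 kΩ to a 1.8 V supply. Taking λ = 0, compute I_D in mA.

V_GS = V_G = 1.48 V, so V_ov = 1.48 − 0.9 = 0.58 V.
k_n = μ_nC_ox · (W/L) = 6.848 mA/V².
Assume saturation: I_D = ½ k_n V_ov² = 0.5 × 6.848 × 0.58² = 1.15 mA, giving V_DS = V_DD − I_D R_D = 1.8 − 1.15 × 2.22 = -0.757 V.
But -0.757 V < V_ov = 0.58 V, so the device is actually in triode.
In triode I_D = k_n[V_ov V_DS − ½ V_DS²] and I_D = (V_DD − V_DS)/R_D. Equating: 7.6 V_DS² − 9.817 V_DS + 1.8 = 0, giving V_DS = 0.221 V (the root below V_ov).
I_D = (1.8 − 0.221) / 2.22 = 0.711 mA.

I_D = 0.711 mA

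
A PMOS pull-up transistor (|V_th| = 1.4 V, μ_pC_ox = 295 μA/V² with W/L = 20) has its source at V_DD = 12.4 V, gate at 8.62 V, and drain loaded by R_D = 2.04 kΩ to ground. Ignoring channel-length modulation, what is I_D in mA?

V_SG = V_DD − V_G = 12.4 − 8.62 = 3.78 V, so V_ov = 3.78 − 1.4 = 2.38 V.
k_p = μ_pC_ox · (W/L) = 5.9 mA/V².
Assume saturation: I_D = ½ k_p V_ov² = 0.5 × 5.9 × 2.38² = 16.7 mA, giving V_SD = V_DD − I_D R_D = 12.4 − 16.7 × 2.04 = -21.7 V.
But -21.7 V < V_ov = 2.38 V, so the device is actually in triode.
In triode I_D = k_p[V_ov V_SD − ½ V_SD²] and I_D = (V_DD − V_SD)/R_D. Equating: 6.02 V_SD² − 29.65 V_SD + 12.4 = 0, giving V_SD = 0.462 V (the root below V_ov).
I_D = (12.4 − 0.462) / 2.04 = 5.85 mA.

I_D = 5.85 mA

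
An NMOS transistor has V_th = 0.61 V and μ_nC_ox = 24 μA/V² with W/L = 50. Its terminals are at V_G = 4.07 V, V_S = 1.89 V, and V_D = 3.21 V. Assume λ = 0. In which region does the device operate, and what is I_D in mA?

Triode; I_D = 1.44 mA

V_GS = V_G − V_S = 4.07 − 1.89 = 2.18 V; V_DS = V_D − V_S = 3.21 − 1.89 = 1.32 V.
k_n = μ_nC_ox · (W/L) = 1.2 mA/V².
V_ov = V_GS − V_th = 2.18 − 0.61 = 1.57 V.
Since V_DS = 1.32 V < V_ov = 1.57 V, the device is in the triode region.
I_D = k_n [V_ov · V_DS − ½ V_DS²] = 1.2 × [1.57 × 1.32 − 0.5 × 1.32²] = 1.44 mA.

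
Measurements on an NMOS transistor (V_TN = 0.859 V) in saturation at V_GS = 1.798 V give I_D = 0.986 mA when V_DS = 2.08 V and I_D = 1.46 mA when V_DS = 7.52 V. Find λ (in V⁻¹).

λ = 0.108 V⁻¹

With V_GS fixed, I_D ∝ (1 + λ V_DS) in saturation, so I_D2/I_D1 = (1 + λ V_DS2)/(1 + λ V_DS1).
1.46/0.986 = 1.481 = (1 + 7.52 λ)/(1 + 2.08 λ).
Solving: λ (I_D1 V_DS2 − I_D2 V_DS1) = I_D2 − I_D1, so λ = (1.46 − 0.986) / (0.986 × 7.52 − 1.46 × 2.08) = 0.474 / 4.38 = 0.108 V⁻¹.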